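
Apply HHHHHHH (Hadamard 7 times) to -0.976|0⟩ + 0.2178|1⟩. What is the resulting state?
-0.5361|0⟩ - 0.8441|1⟩

H² = I, so H^7 = H: a single Hadamard. With (a, b) = (-0.976, 0.2178), H gives ((a + b)/√2, (a − b)/√2) = (-0.5361, -0.8441).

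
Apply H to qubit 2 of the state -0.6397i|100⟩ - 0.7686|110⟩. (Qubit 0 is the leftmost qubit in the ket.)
-0.4523i|100⟩ - 0.4523i|101⟩ - 0.5435|110⟩ - 0.5435|111⟩

H on qubit 2 mixes each pair of kets that differ only in qubit 2: amplitudes (a, b) of (|…0…⟩, |…1…⟩) become ((a + b)/√2, (a − b)/√2). Kets absent from the input have amplitude 0.
(|100⟩, |101⟩): (a, b) = (-0.6397i, 0) → (-0.4523i, -0.4523i)
(|110⟩, |111⟩): (a, b) = (-0.7686, 0) → (-0.5435, -0.5435)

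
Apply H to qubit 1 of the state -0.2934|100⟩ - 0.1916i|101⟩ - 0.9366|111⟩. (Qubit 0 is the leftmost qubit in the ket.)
-0.2075|100⟩ + (-0.6623 - 0.1355i)|101⟩ - 0.2075|110⟩ + (0.6623 - 0.1355i)|111⟩

H on qubit 1 mixes each pair of kets that differ only in qubit 1: amplitudes (a, b) of (|…0…⟩, |…1…⟩) become ((a + b)/√2, (a − b)/√2). Kets absent from the input have amplitude 0.
(|100⟩, |110⟩): (a, b) = (-0.2934, 0) → (-0.2075, -0.2075)
(|101⟩, |111⟩): (a, b) = (-0.1916i, -0.9366) → ((-0.6623 - 0.1355i), (0.6623 - 0.1355i))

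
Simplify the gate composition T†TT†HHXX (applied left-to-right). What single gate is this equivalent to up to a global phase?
T†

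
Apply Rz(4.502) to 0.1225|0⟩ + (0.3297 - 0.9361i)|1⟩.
(-0.07705 - 0.09524i)|0⟩ + (0.5204 + 0.8451i)|1⟩

Rz(4.502) = [[e^(−iθ/2), 0], [0, e^(iθ/2)]] with e^(±iθ/2) = cos(θ/2) ± i·sin(θ/2); θ = 4.502, cos(θ/2) ≈ -0.628951, sin(θ/2) ≈ 0.777445.
With a = amp(|0⟩) = 0.1225 and b = amp(|1⟩) = (0.3297 - 0.9361i):
new amp(|0⟩) = (-0.628951 - 0.777445i)·a = (-0.07705 - 0.09524i)
new amp(|1⟩) = (-0.628951 + 0.777445i)·b = (0.5204 + 0.8451i)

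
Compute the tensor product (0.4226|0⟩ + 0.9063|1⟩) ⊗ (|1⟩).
0.4226|01⟩ + 0.9063|11⟩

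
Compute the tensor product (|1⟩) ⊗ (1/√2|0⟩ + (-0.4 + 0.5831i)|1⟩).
1/√2|10⟩ + (-0.4 + 0.5831i)|11⟩

amp(|b₁b₂…⟩) = product of the factor amplitudes for bits b₁, b₂, …; only kets whose every factor amplitude is nonzero survive.
|10⟩: (1)(1/√2) = 1/√2
|11⟩: (1)(-0.4 + 0.5831i) = (-0.4 + 0.5831i)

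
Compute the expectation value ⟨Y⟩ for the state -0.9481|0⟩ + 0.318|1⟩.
0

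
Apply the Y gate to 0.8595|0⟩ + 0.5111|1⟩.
-0.5111i|0⟩ + 0.8595i|1⟩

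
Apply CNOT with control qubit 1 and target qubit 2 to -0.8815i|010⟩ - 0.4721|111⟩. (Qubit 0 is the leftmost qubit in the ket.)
-0.8815i|011⟩ - 0.4721|110⟩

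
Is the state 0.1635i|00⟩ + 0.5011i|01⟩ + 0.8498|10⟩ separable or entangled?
Entangled

Writing the state as a|00⟩ + b|01⟩ + c|10⟩ + d|11⟩, it is a product state iff ad − bc = 0.
Here (a, b, c, d) = (0.1635i, 0.5011i, 0.8498, 0): ad − bc = (0.1635i)(0) − (0.5011i)(0.8498) = -0.4258i ≠ 0, so the state is entangled.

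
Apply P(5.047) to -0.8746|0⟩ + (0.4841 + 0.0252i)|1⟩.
-0.8746|0⟩ + (0.1828 - 0.449i)|1⟩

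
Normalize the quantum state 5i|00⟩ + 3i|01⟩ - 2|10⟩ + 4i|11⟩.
0.6804i|00⟩ + (1/√6)i|01⟩ - 0.2722|10⟩ + 0.5443i|11⟩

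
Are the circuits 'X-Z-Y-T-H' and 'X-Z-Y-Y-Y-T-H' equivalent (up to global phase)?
Yes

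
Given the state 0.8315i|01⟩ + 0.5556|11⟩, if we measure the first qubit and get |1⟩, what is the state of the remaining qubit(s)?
|1⟩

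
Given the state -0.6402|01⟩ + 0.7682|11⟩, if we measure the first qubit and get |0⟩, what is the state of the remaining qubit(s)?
-|1⟩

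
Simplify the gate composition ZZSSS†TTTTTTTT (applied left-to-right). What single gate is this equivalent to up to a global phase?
S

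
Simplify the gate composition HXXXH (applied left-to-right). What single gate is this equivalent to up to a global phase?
Z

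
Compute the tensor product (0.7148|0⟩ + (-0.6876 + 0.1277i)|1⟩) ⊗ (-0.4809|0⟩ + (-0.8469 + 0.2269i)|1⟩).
-0.3437|00⟩ + (-0.6054 + 0.1622i)|01⟩ + (0.3307 - 0.06141i)|10⟩ + (0.5534 - 0.2642i)|11⟩

amp(|b₁b₂…⟩) = product of the factor amplitudes for bits b₁, b₂, …; only kets whose every factor amplitude is nonzero survive.
|00⟩: (0.7148)(-0.4809) = -0.3437
|01⟩: (0.7148)(-0.8469 + 0.2269i) = (-0.6054 + 0.1622i)
|10⟩: (-0.6876 + 0.1277i)(-0.4809) = (0.3307 - 0.06141i)
|11⟩: (-0.6876 + 0.1277i)(-0.8469 + 0.2269i) = (0.5534 - 0.2642i)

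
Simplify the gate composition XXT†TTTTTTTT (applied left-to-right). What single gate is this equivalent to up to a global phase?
T†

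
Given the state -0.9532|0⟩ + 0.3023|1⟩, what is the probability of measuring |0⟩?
0.9086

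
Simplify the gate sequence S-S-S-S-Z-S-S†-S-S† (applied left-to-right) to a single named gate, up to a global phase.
Z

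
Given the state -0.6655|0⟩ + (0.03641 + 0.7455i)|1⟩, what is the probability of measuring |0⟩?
0.4429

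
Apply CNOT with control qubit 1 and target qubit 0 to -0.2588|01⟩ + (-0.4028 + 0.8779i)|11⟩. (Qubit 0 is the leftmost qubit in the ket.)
(-0.4028 + 0.8779i)|01⟩ - 0.2588|11⟩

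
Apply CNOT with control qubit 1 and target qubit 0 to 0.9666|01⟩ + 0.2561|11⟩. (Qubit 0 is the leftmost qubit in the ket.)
0.2561|01⟩ + 0.9666|11⟩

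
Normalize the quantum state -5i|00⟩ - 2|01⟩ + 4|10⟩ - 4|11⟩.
-0.6402i|00⟩ - 0.2561|01⟩ + 0.5121|10⟩ - 0.5121|11⟩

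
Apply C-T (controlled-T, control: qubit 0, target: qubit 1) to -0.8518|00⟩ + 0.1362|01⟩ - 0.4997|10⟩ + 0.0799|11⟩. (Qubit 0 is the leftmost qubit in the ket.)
-0.8518|00⟩ + 0.1362|01⟩ - 0.4997|10⟩ + (0.0565 + 0.0565i)|11⟩

C-T leaves the control-|0⟩ kets |00⟩, |01⟩ unchanged and applies T to qubit 1 on the control-|1⟩ pair (|10⟩, |11⟩).
T = [[1, 0], [0, (1/√2 + (1/√2)i)]].
With a = amp(|10⟩) = -0.4997 and b = amp(|11⟩) = 0.0799:
new amp(|10⟩) = (1)·a = -0.4997
new amp(|11⟩) = (1/√2 + (1/√2)i)·b = (0.0565 + 0.0565i)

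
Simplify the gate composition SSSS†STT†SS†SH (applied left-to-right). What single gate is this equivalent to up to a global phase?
H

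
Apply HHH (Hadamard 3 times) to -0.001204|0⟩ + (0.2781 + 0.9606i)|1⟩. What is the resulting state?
(0.1958 + 0.6792i)|0⟩ + (-0.1975 - 0.6792i)|1⟩

H² = I, so H^3 = H: a single Hadamard. With (a, b) = (-0.001204, (0.2781 + 0.9606i)), H gives ((a + b)/√2, (a − b)/√2) = ((0.1958 + 0.6792i), (-0.1975 - 0.6792i)).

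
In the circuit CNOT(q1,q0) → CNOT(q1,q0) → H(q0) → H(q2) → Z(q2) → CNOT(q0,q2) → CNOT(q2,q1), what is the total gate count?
7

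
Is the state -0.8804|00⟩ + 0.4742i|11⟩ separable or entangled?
Entangled

Writing the state as a|00⟩ + b|01⟩ + c|10⟩ + d|11⟩, it is a product state iff ad − bc = 0.
Here (a, b, c, d) = (-0.8804, 0, 0, 0.4742i): ad − bc = (-0.8804)(0.4742i) − (0)(0) = -0.4175i ≠ 0, so the state is entangled.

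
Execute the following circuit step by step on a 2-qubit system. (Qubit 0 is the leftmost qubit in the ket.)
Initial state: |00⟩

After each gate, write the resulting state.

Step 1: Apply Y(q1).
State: i|01⟩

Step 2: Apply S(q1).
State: -|01⟩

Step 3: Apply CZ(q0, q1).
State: -|01⟩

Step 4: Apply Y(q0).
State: -i|11⟩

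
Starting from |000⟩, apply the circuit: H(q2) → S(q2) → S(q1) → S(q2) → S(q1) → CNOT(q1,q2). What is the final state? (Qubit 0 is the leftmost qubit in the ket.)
1/√2|000⟩ - 1/√2|001⟩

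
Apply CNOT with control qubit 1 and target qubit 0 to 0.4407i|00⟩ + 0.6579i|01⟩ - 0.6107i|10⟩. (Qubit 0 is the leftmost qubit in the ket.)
0.4407i|00⟩ - 0.6107i|10⟩ + 0.6579i|11⟩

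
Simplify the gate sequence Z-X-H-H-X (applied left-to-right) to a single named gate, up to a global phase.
Z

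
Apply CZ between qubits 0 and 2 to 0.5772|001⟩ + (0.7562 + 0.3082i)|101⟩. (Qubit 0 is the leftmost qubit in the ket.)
0.5772|001⟩ + (-0.7562 - 0.3082i)|101⟩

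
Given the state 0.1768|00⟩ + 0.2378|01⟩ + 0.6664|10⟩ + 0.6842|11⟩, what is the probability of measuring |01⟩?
0.05655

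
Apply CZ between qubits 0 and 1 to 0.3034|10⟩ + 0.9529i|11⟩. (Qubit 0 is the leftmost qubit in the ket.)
0.3034|10⟩ - 0.9529i|11⟩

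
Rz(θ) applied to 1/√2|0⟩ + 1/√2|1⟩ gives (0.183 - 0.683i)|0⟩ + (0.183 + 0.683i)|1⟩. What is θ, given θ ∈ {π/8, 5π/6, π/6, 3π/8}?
5π/6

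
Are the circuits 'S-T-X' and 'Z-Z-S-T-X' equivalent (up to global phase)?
Yes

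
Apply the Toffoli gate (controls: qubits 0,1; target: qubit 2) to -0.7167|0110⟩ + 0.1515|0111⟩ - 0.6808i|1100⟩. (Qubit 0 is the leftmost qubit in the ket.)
-0.7167|0110⟩ + 0.1515|0111⟩ - 0.6808i|1110⟩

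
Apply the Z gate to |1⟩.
-|1⟩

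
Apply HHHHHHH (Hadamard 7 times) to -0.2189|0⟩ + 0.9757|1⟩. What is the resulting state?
0.5351|0⟩ - 0.8447|1⟩

H² = I, so H^7 = H: a single Hadamard. With (a, b) = (-0.2189, 0.9757), H gives ((a + b)/√2, (a − b)/√2) = (0.5351, -0.8447).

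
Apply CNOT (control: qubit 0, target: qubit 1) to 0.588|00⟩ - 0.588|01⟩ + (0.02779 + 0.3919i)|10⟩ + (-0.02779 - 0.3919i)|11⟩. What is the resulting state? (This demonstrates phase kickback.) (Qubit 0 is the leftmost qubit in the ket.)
0.588|00⟩ - 0.588|01⟩ + (-0.02779 - 0.3919i)|10⟩ + (0.02779 + 0.3919i)|11⟩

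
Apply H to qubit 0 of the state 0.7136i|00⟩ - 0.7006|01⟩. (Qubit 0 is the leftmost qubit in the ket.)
0.5046i|00⟩ - 0.4954|01⟩ + 0.5046i|10⟩ - 0.4954|11⟩

H on qubit 0 mixes each pair of kets that differ only in qubit 0: amplitudes (a, b) of (|…0…⟩, |…1…⟩) become ((a + b)/√2, (a − b)/√2). Kets absent from the input have amplitude 0.
(|00⟩, |10⟩): (a, b) = (0.7136i, 0) → (0.5046i, 0.5046i)
(|01⟩, |11⟩): (a, b) = (-0.7006, 0) → (-0.4954, -0.4954)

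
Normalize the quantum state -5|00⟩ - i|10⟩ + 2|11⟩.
-0.9129|00⟩ - 0.1826i|10⟩ + 0.3651|11⟩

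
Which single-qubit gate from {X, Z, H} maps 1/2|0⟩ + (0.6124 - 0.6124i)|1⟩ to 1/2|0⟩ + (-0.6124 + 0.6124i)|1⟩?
Z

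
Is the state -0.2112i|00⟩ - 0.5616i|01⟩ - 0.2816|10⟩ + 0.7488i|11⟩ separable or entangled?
Entangled

Writing the state as a|00⟩ + b|01⟩ + c|10⟩ + d|11⟩, it is a product state iff ad − bc = 0.
Here (a, b, c, d) = (-0.2112i, -0.5616i, -0.2816, 0.7488i): ad − bc = (-0.2112i)(0.7488i) − (-0.5616i)(-0.2816) = (0.1581 - 0.1581i) ≠ 0, so the state is entangled.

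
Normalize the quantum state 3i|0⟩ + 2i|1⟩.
0.8321i|0⟩ + 0.5547i|1⟩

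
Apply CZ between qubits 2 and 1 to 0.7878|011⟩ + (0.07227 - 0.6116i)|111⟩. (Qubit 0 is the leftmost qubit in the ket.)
-0.7878|011⟩ + (-0.07227 + 0.6116i)|111⟩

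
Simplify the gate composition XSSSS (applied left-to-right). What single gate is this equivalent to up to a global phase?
X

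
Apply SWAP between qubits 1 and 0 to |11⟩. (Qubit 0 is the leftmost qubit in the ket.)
|11⟩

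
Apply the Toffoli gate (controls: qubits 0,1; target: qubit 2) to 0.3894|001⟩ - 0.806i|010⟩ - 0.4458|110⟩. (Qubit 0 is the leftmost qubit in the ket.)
0.3894|001⟩ - 0.806i|010⟩ - 0.4458|111⟩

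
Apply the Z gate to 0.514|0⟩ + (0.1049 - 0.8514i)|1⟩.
0.514|0⟩ + (-0.1049 + 0.8514i)|1⟩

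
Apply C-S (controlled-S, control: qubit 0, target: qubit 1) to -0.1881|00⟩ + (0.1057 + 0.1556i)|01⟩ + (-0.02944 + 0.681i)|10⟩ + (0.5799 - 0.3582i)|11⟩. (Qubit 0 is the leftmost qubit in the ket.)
-0.1881|00⟩ + (0.1057 + 0.1556i)|01⟩ + (-0.02944 + 0.681i)|10⟩ + (0.3582 + 0.5799i)|11⟩

C-S leaves the control-|0⟩ kets |00⟩, |01⟩ unchanged and applies S to qubit 1 on the control-|1⟩ pair (|10⟩, |11⟩).
S = [[1, 0], [0, i]].
With a = amp(|10⟩) = (-0.02944 + 0.681i) and b = amp(|11⟩) = (0.5799 - 0.3582i):
new amp(|10⟩) = (1)·a = (-0.02944 + 0.681i)
new amp(|11⟩) = (i)·b = (0.3582 + 0.5799i)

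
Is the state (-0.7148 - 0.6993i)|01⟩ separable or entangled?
Separable

Writing the state as a|00⟩ + b|01⟩ + c|10⟩ + d|11⟩, it is a product state iff ad − bc = 0.
Here (a, b, c, d) = (0, (-0.7148 - 0.6993i), 0, 0): ad − bc = (0)(0) − (-0.7148 - 0.6993i)(0) = 0, so the state is separable.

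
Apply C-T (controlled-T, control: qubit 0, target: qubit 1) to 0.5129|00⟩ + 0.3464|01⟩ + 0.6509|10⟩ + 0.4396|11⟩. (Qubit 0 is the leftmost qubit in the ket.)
0.5129|00⟩ + 0.3464|01⟩ + 0.6509|10⟩ + (0.3108 + 0.3108i)|11⟩

C-T leaves the control-|0⟩ kets |00⟩, |01⟩ unchanged and applies T to qubit 1 on the control-|1⟩ pair (|10⟩, |11⟩).
T = [[1, 0], [0, (1/√2 + (1/√2)i)]].
With a = amp(|10⟩) = 0.6509 and b = amp(|11⟩) = 0.4396:
new amp(|10⟩) = (1)·a = 0.6509
new amp(|11⟩) = (1/√2 + (1/√2)i)·b = (0.3108 + 0.3108i)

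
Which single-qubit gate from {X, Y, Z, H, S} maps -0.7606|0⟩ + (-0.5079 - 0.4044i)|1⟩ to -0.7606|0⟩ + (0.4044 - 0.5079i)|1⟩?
S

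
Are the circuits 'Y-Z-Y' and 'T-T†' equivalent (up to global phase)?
No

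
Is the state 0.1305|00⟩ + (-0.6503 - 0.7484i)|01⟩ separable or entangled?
Separable

Writing the state as a|00⟩ + b|01⟩ + c|10⟩ + d|11⟩, it is a product state iff ad − bc = 0.
Here (a, b, c, d) = (0.1305, (-0.6503 - 0.7484i), 0, 0): ad − bc = (0.1305)(0) − (-0.6503 - 0.7484i)(0) = 0, so the state is separable.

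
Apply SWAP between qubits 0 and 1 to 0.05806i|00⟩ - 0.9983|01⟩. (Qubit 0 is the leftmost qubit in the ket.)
0.05806i|00⟩ - 0.9983|10⟩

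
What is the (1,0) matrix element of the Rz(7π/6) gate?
0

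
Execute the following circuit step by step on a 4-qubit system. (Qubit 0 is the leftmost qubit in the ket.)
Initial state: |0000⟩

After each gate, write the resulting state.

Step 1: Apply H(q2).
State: 1/√2|0000⟩ + 1/√2|0010⟩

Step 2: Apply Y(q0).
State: (1/√2)i|1000⟩ + (1/√2)i|1010⟩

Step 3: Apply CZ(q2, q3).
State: (1/√2)i|1000⟩ + (1/√2)i|1010⟩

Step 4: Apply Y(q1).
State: -1/√2|1100⟩ - 1/√2|1110⟩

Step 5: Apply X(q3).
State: -1/√2|1101⟩ - 1/√2|1111⟩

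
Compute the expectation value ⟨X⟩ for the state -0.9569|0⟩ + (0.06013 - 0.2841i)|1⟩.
-0.1151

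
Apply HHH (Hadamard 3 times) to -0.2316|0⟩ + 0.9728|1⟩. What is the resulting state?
0.5241|0⟩ - 0.8516|1⟩

H² = I, so H^3 = H: a single Hadamard. With (a, b) = (-0.2316, 0.9728), H gives ((a + b)/√2, (a − b)/√2) = (0.5241, -0.8516).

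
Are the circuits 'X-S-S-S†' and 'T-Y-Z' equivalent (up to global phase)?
No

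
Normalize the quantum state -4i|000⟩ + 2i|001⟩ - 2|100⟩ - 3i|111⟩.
-0.6963i|000⟩ + 0.3482i|001⟩ - 0.3482|100⟩ - 0.5222i|111⟩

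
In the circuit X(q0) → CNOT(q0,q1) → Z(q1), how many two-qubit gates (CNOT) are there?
1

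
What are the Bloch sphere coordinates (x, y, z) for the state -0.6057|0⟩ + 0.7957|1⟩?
(-0.9639, 0, -0.2663)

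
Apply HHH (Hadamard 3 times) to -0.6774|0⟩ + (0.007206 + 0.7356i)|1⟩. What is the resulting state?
(-0.4739 + 0.5201i)|0⟩ + (-0.4841 - 0.5201i)|1⟩

H² = I, so H^3 = H: a single Hadamard. With (a, b) = (-0.6774, (0.007206 + 0.7356i)), H gives ((a + b)/√2, (a − b)/√2) = ((-0.4739 + 0.5201i), (-0.4841 - 0.5201i)).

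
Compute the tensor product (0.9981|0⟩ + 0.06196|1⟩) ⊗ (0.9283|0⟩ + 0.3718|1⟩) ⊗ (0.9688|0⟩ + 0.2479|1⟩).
0.8976|000⟩ + 0.2297|001⟩ + 0.3595|010⟩ + 0.09199|011⟩ + 0.05572|100⟩ + 0.01426|101⟩ + 0.02232|110⟩ + 0.005711|111⟩

amp(|b₁b₂…⟩) = product of the factor amplitudes for bits b₁, b₂, …; only kets whose every factor amplitude is nonzero survive.
|000⟩: (0.9981)(0.9283)(0.9688) = 0.8976
|001⟩: (0.9981)(0.9283)(0.2479) = 0.2297
|010⟩: (0.9981)(0.3718)(0.9688) = 0.3595
|011⟩: (0.9981)(0.3718)(0.2479) = 0.09199
|100⟩: (0.06196)(0.9283)(0.9688) = 0.05572
|101⟩: (0.06196)(0.9283)(0.2479) = 0.01426
|110⟩: (0.06196)(0.3718)(0.9688) = 0.02232
|111⟩: (0.06196)(0.3718)(0.2479) = 0.005711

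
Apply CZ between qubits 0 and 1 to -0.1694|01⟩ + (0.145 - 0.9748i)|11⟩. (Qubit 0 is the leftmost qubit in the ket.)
-0.1694|01⟩ + (-0.145 + 0.9748i)|11⟩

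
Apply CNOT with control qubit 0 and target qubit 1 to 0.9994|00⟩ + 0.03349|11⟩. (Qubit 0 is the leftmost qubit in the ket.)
0.9994|00⟩ + 0.03349|10⟩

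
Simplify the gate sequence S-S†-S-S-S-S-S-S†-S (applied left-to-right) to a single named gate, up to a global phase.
S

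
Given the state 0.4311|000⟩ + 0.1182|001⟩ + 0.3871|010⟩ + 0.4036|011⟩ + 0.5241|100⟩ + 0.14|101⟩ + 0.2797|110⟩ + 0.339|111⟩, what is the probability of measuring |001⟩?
0.01397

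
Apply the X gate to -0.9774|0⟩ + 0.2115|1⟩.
0.2115|0⟩ - 0.9774|1⟩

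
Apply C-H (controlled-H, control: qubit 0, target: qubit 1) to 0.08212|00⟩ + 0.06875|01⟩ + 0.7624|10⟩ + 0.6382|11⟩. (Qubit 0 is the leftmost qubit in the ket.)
0.08212|00⟩ + 0.06875|01⟩ + 0.9904|10⟩ + 0.08782|11⟩

C-H leaves the control-|0⟩ kets |00⟩, |01⟩ unchanged and applies H to qubit 1 on the control-|1⟩ pair (|10⟩, |11⟩).
H = [[1/√2, 1/√2], [1/√2, -1/√2]].
With a = amp(|10⟩) = 0.7624 and b = amp(|11⟩) = 0.6382:
new amp(|10⟩) = (1/√2)·a + (1/√2)·b = 0.9904
new amp(|11⟩) = (1/√2)·a + (-1/√2)·b = 0.08782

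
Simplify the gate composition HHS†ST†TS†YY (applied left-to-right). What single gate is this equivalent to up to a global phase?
S†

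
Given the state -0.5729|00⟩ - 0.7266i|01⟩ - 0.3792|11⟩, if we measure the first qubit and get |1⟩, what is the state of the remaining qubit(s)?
-|1⟩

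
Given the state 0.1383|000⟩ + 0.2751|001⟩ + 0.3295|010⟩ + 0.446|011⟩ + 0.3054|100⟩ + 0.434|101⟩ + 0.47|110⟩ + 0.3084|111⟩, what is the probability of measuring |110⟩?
0.2209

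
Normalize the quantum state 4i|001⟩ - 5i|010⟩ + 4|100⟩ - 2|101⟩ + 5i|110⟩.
0.4313i|001⟩ - 0.5392i|010⟩ + 0.4313|100⟩ - 0.2157|101⟩ + 0.5392i|110⟩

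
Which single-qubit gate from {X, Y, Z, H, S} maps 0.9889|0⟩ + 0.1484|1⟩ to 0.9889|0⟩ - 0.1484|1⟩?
Z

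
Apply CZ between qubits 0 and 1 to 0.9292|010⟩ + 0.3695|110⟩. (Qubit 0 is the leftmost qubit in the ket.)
0.9292|010⟩ - 0.3695|110⟩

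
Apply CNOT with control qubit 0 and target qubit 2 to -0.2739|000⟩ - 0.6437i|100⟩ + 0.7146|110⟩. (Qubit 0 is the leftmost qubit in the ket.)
-0.2739|000⟩ - 0.6437i|101⟩ + 0.7146|111⟩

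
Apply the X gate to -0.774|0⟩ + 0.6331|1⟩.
0.6331|0⟩ - 0.774|1⟩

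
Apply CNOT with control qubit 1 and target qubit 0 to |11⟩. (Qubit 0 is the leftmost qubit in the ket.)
|01⟩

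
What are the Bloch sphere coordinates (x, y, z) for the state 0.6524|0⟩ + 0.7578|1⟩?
(0.9888, 0, -0.1486)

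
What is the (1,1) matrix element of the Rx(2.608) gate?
0.2636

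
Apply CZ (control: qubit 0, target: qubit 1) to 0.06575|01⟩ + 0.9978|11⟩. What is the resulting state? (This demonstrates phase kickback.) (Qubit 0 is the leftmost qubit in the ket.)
0.06575|01⟩ - 0.9978|11⟩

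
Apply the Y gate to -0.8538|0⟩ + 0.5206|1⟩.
-0.5206i|0⟩ - 0.8538i|1⟩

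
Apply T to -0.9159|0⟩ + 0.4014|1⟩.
-0.9159|0⟩ + (0.2838 + 0.2838i)|1⟩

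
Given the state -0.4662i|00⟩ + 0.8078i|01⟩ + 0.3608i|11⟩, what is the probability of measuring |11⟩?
0.1302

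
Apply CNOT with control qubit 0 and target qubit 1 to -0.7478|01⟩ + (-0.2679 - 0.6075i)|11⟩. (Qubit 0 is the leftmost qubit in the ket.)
-0.7478|01⟩ + (-0.2679 - 0.6075i)|10⟩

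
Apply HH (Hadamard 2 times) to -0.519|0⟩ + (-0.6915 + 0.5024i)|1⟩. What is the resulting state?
-0.519|0⟩ + (-0.6915 + 0.5024i)|1⟩

H² = I, so an even number of Hadamards cancels: H^2 = I and the state is unchanged.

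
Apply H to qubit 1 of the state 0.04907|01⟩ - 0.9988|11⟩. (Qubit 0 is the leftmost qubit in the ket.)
0.0347|00⟩ - 0.0347|01⟩ - 0.7063|10⟩ + 0.7063|11⟩

H on qubit 1 mixes each pair of kets that differ only in qubit 1: amplitudes (a, b) of (|…0…⟩, |…1…⟩) become ((a + b)/√2, (a − b)/√2). Kets absent from the input have amplitude 0.
(|00⟩, |01⟩): (a, b) = (0, 0.04907) → (0.0347, -0.0347)
(|10⟩, |11⟩): (a, b) = (0, -0.9988) → (-0.7063, 0.7063)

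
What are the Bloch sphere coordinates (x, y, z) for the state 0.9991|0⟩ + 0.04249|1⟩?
(0.0849, 0, 0.9964)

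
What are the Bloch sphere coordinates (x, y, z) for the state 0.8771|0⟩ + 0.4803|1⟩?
(0.8425, 0, 0.5386)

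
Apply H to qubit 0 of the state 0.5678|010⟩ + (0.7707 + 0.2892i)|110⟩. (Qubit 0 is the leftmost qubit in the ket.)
(0.9465 + 0.2045i)|010⟩ + (-0.1435 - 0.2045i)|110⟩

H on qubit 0 mixes each pair of kets that differ only in qubit 0: amplitudes (a, b) of (|…0…⟩, |…1…⟩) become ((a + b)/√2, (a − b)/√2). Kets absent from the input have amplitude 0.
(|010⟩, |110⟩): (a, b) = (0.5678, (0.7707 + 0.2892i)) → ((0.9465 + 0.2045i), (-0.1435 - 0.2045i))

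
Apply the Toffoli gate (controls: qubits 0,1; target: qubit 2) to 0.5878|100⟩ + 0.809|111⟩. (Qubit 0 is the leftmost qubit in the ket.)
0.5878|100⟩ + 0.809|110⟩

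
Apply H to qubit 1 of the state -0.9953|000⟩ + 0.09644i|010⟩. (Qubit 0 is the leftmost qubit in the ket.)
(-0.7038 + 0.06819i)|000⟩ + (-0.7038 - 0.06819i)|010⟩

H on qubit 1 mixes each pair of kets that differ only in qubit 1: amplitudes (a, b) of (|…0…⟩, |…1…⟩) become ((a + b)/√2, (a − b)/√2). Kets absent from the input have amplitude 0.
(|000⟩, |010⟩): (a, b) = (-0.9953, 0.09644i) → ((-0.7038 + 0.06819i), (-0.7038 - 0.06819i))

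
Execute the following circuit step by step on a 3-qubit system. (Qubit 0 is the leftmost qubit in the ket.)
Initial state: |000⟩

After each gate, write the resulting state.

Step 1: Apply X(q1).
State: |010⟩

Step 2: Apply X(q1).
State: |000⟩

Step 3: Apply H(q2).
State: 1/√2|000⟩ + 1/√2|001⟩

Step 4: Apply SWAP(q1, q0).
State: 1/√2|000⟩ + 1/√2|001⟩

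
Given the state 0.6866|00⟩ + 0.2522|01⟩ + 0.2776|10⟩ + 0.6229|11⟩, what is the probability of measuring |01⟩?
0.0636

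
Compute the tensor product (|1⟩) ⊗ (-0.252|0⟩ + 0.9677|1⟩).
-0.252|10⟩ + 0.9677|11⟩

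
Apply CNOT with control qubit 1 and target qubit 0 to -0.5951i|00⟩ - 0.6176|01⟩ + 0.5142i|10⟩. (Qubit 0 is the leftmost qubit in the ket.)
-0.5951i|00⟩ + 0.5142i|10⟩ - 0.6176|11⟩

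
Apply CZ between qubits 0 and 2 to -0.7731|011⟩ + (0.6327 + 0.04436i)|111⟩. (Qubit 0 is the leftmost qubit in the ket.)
-0.7731|011⟩ + (-0.6327 - 0.04436i)|111⟩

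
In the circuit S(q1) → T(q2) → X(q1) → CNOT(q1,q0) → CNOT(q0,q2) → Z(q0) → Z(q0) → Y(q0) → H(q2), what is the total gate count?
9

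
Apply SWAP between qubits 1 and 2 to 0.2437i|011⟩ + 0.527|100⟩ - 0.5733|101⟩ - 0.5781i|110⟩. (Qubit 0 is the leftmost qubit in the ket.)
0.2437i|011⟩ + 0.527|100⟩ - 0.5781i|101⟩ - 0.5733|110⟩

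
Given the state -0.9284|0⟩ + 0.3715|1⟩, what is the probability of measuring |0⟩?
0.8619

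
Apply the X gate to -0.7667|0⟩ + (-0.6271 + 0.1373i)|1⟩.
(-0.6271 + 0.1373i)|0⟩ - 0.7667|1⟩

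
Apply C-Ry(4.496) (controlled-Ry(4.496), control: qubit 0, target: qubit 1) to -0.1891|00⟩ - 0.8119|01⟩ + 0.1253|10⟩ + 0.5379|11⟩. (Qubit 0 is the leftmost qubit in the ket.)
-0.1891|00⟩ - 0.8119|01⟩ - 0.4977|10⟩ - 0.2394|11⟩

C-Ry(4.496) leaves the control-|0⟩ kets |00⟩, |01⟩ unchanged and applies Ry(4.496) to qubit 1 on the control-|1⟩ pair (|10⟩, |11⟩).
Ry(4.496) = [[cos(θ/2), −sin(θ/2)], [sin(θ/2), cos(θ/2)]]; θ = 4.496, cos(θ/2) ≈ -0.626616, sin(θ/2) ≈ 0.779328.
With a = amp(|10⟩) = 0.1253 and b = amp(|11⟩) = 0.5379:
new amp(|10⟩) = (-0.626616)·a + (-0.779328)·b = -0.4977
new amp(|11⟩) = (0.779328)·a + (-0.626616)·b = -0.2394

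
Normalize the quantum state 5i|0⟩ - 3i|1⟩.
0.8575i|0⟩ - 0.5145i|1⟩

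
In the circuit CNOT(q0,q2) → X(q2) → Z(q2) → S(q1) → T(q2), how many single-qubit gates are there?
4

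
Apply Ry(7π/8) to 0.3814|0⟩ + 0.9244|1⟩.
-0.8322|0⟩ + 0.5544|1⟩

Ry(7π/8) = [[cos(θ/2), −sin(θ/2)], [sin(θ/2), cos(θ/2)]]; θ = 7π/8, cos(θ/2) ≈ 0.19509, sin(θ/2) ≈ 0.980785.
With a = amp(|0⟩) = 0.3814 and b = amp(|1⟩) = 0.9244:
new amp(|0⟩) = (0.19509)·a + (-0.980785)·b = -0.8322
new amp(|1⟩) = (0.980785)·a + (0.19509)·b = 0.5544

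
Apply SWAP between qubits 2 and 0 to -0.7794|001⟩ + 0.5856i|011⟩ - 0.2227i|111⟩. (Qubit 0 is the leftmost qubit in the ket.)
-0.7794|100⟩ + 0.5856i|110⟩ - 0.2227i|111⟩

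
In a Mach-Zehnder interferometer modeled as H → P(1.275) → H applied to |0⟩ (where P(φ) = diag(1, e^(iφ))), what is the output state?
(0.6458 + 0.4783i)|0⟩ + (0.3542 - 0.4783i)|1⟩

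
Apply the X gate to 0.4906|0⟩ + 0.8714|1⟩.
0.8714|0⟩ + 0.4906|1⟩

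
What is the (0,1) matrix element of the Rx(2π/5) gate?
-0.5878i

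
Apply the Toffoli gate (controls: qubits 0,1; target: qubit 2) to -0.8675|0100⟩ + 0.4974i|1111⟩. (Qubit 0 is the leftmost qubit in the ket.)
-0.8675|0100⟩ + 0.4974i|1101⟩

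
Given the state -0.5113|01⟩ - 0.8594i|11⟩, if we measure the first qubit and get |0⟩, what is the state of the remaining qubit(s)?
-|1⟩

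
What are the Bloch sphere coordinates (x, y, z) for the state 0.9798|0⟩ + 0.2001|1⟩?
(0.3921, 0, 0.92)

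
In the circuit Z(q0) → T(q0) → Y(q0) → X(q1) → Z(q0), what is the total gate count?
5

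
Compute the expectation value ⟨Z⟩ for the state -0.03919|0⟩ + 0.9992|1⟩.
-0.9969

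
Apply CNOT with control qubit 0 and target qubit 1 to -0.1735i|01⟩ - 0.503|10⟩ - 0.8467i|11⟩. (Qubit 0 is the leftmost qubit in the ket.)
-0.1735i|01⟩ - 0.8467i|10⟩ - 0.503|11⟩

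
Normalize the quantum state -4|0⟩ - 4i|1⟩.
-1/√2|0⟩ - (1/√2)i|1⟩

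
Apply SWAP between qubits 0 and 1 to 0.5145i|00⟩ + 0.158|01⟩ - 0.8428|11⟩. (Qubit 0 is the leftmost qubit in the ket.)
0.5145i|00⟩ + 0.158|10⟩ - 0.8428|11⟩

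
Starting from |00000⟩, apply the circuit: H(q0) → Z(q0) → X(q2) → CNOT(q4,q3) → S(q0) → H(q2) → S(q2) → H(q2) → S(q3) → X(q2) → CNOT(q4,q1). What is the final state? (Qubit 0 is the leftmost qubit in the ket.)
(1/√8 + (1/√8)i)|00000⟩ + (1/√8 - (1/√8)i)|00100⟩ + (1/√8 - (1/√8)i)|10000⟩ + (-1/√8 - (1/√8)i)|10100⟩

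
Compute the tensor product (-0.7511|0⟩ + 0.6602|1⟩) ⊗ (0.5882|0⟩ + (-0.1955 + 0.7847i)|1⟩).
-0.4418|00⟩ + (0.1468 - 0.5894i)|01⟩ + 0.3883|10⟩ + (-0.1291 + 0.5181i)|11⟩

amp(|b₁b₂…⟩) = product of the factor amplitudes for bits b₁, b₂, …; only kets whose every factor amplitude is nonzero survive.
|00⟩: (-0.7511)(0.5882) = -0.4418
|01⟩: (-0.7511)(-0.1955 + 0.7847i) = (0.1468 - 0.5894i)
|10⟩: (0.6602)(0.5882) = 0.3883
|11⟩: (0.6602)(-0.1955 + 0.7847i) = (-0.1291 + 0.5181i)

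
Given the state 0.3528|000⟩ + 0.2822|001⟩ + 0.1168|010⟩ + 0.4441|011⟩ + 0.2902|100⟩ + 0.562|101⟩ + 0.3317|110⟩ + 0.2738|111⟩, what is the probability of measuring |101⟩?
0.3158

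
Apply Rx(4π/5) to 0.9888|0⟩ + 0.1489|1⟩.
(0.3056 - 0.1416i)|0⟩ + (0.04601 - 0.9404i)|1⟩

Rx(4π/5) = [[cos(θ/2), −i·sin(θ/2)], [−i·sin(θ/2), cos(θ/2)]]; θ = 4π/5, cos(θ/2) ≈ 0.309017, sin(θ/2) ≈ 0.951057.
With a = amp(|0⟩) = 0.9888 and b = amp(|1⟩) = 0.1489:
new amp(|0⟩) = (0.309017)·a + (-0.951057i)·b = (0.3056 - 0.1416i)
new amp(|1⟩) = (-0.951057i)·a + (0.309017)·b = (0.04601 - 0.9404i)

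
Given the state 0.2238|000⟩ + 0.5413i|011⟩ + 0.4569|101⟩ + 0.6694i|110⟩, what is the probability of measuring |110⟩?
0.4481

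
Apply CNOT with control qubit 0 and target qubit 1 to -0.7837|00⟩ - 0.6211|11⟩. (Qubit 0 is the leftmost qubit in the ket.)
-0.7837|00⟩ - 0.6211|10⟩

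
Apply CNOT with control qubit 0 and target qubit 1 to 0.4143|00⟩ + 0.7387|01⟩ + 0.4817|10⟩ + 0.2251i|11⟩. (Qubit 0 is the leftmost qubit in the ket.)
0.4143|00⟩ + 0.7387|01⟩ + 0.2251i|10⟩ + 0.4817|11⟩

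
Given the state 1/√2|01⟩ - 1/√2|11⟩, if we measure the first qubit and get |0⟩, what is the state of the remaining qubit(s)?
|1⟩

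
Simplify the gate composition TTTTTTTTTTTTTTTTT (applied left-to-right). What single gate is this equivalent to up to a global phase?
T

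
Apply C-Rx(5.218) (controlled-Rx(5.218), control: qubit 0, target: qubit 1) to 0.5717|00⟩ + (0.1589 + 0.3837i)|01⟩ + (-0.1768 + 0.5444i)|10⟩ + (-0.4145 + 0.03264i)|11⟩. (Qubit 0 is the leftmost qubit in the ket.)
0.5717|00⟩ + (0.1589 + 0.3837i)|01⟩ + (0.1689 - 0.2585i)|10⟩ + (0.6335 + 0.06165i)|11⟩

C-Rx(5.218) leaves the control-|0⟩ kets |00⟩, |01⟩ unchanged and applies Rx(5.218) to qubit 1 on the control-|1⟩ pair (|10⟩, |11⟩).
Rx(5.218) = [[cos(θ/2), −i·sin(θ/2)], [−i·sin(θ/2), cos(θ/2)]]; θ = 5.218, cos(θ/2) ≈ -0.861493, sin(θ/2) ≈ 0.507769.
With a = amp(|10⟩) = (-0.1768 + 0.5444i) and b = amp(|11⟩) = (-0.4145 + 0.03264i):
new amp(|10⟩) = (-0.861493)·a + (-0.507769i)·b = (0.1689 - 0.2585i)
new amp(|11⟩) = (-0.507769i)·a + (-0.861493)·b = (0.6335 + 0.06165i)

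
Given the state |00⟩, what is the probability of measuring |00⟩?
1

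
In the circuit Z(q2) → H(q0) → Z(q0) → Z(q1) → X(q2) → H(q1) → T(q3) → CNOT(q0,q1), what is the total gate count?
8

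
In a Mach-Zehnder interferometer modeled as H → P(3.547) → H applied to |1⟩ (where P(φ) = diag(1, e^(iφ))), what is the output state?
(0.9595 + 0.1972i)|0⟩ + (0.04053 - 0.1972i)|1⟩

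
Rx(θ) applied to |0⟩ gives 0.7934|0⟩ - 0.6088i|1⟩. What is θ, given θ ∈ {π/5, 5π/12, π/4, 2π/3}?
5π/12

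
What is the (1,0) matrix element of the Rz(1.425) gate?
0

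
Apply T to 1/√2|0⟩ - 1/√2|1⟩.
1/√2|0⟩ + (-1/2 - (1/2)i)|1⟩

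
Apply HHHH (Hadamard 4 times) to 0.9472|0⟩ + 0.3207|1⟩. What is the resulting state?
0.9472|0⟩ + 0.3207|1⟩

H² = I, so an even number of Hadamards cancels: H^4 = I and the state is unchanged.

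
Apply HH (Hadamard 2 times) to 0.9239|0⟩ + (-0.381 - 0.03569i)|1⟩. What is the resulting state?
0.9239|0⟩ + (-0.381 - 0.03569i)|1⟩

H² = I, so an even number of Hadamards cancels: H^2 = I and the state is unchanged.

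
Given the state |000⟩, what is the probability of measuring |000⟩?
1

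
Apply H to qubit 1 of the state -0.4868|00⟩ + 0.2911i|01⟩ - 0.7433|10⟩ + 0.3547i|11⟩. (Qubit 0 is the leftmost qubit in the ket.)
(-0.3442 + 0.2058i)|00⟩ + (-0.3442 - 0.2058i)|01⟩ + (-0.5256 + 0.2508i)|10⟩ + (-0.5256 - 0.2508i)|11⟩

H on qubit 1 mixes each pair of kets that differ only in qubit 1: amplitudes (a, b) of (|…0…⟩, |…1…⟩) become ((a + b)/√2, (a − b)/√2). Kets absent from the input have amplitude 0.
(|00⟩, |01⟩): (a, b) = (-0.4868, 0.2911i) → ((-0.3442 + 0.2058i), (-0.3442 - 0.2058i))
(|10⟩, |11⟩): (a, b) = (-0.7433, 0.3547i) → ((-0.5256 + 0.2508i), (-0.5256 - 0.2508i))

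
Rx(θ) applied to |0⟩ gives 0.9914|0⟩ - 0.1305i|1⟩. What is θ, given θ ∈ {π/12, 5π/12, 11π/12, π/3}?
π/12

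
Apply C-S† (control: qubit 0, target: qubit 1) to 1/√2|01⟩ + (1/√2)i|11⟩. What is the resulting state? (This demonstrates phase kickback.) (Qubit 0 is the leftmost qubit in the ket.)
1/√2|01⟩ + 1/√2|11⟩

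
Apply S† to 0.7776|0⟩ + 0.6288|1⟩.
0.7776|0⟩ - 0.6288i|1⟩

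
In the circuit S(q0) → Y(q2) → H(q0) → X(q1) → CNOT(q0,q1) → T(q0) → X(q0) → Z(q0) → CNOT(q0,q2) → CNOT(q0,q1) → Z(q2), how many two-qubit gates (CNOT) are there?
3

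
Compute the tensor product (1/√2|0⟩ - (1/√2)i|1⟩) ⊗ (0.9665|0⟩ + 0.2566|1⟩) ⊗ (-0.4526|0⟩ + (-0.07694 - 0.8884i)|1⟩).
-0.3093|000⟩ + (-0.05258 - 0.6071i)|001⟩ - 0.08212|010⟩ + (-0.01396 - 0.1612i)|011⟩ + 0.3093i|100⟩ + (-0.6071 + 0.05258i)|101⟩ + 0.08212i|110⟩ + (-0.1612 + 0.01396i)|111⟩

amp(|b₁b₂…⟩) = product of the factor amplitudes for bits b₁, b₂, …; only kets whose every factor amplitude is nonzero survive.
|000⟩: (1/√2)(0.9665)(-0.4526) = -0.3093
|001⟩: (1/√2)(0.9665)(-0.07694 - 0.8884i) = (-0.05258 - 0.6071i)
|010⟩: (1/√2)(0.2566)(-0.4526) = -0.08212
|011⟩: (1/√2)(0.2566)(-0.07694 - 0.8884i) = (-0.01396 - 0.1612i)
|100⟩: (-(1/√2)i)(0.9665)(-0.4526) = 0.3093i
|101⟩: (-(1/√2)i)(0.9665)(-0.07694 - 0.8884i) = (-0.6071 + 0.05258i)
|110⟩: (-(1/√2)i)(0.2566)(-0.4526) = 0.08212i
|111⟩: (-(1/√2)i)(0.2566)(-0.07694 - 0.8884i) = (-0.1612 + 0.01396i)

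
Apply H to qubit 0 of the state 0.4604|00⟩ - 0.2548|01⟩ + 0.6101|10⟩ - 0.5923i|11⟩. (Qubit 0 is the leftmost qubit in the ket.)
0.757|00⟩ + (-0.1802 - 0.4188i)|01⟩ - 0.1059|10⟩ + (-0.1802 + 0.4188i)|11⟩

H on qubit 0 mixes each pair of kets that differ only in qubit 0: amplitudes (a, b) of (|…0…⟩, |…1…⟩) become ((a + b)/√2, (a − b)/√2). Kets absent from the input have amplitude 0.
(|00⟩, |10⟩): (a, b) = (0.4604, 0.6101) → (0.757, -0.1059)
(|01⟩, |11⟩): (a, b) = (-0.2548, -0.5923i) → ((-0.1802 - 0.4188i), (-0.1802 + 0.4188i))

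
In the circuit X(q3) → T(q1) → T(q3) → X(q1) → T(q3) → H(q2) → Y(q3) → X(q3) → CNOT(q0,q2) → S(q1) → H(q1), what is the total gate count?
11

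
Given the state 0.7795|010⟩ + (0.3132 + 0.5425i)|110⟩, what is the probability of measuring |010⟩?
0.6076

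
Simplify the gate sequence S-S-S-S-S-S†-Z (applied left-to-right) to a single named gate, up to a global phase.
Z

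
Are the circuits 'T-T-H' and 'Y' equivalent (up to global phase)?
No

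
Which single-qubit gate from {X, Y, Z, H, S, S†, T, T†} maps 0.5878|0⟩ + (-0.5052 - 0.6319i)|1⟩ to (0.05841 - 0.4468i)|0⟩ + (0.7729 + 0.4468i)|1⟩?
H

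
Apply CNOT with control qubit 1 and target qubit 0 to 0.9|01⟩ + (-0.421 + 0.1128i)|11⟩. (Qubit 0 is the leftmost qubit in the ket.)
(-0.421 + 0.1128i)|01⟩ + 0.9|11⟩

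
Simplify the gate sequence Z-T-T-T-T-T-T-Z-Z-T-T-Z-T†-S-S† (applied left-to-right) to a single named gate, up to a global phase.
T†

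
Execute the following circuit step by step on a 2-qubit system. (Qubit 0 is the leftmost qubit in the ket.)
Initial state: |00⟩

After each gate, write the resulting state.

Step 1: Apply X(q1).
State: |01⟩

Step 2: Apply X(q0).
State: |11⟩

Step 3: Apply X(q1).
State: |10⟩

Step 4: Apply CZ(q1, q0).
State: |10⟩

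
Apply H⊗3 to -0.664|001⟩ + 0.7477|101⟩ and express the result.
0.02959|000⟩ - 0.02959|001⟩ + 0.02959|010⟩ - 0.02959|011⟩ - 0.4991|100⟩ + 0.4991|101⟩ - 0.4991|110⟩ + 0.4991|111⟩

H⊗3 gives amp(|y⟩) = (1/2√2) Σ_x (−1)^(x·y) amp(|x⟩), where x·y is the number of positions in which both x and y have a 1.
|000⟩: (-0.664 + 0.7477)/(2√2) = 0.02959
|001⟩: (0.664 - 0.7477)/(2√2) = -0.02959
|010⟩: (-0.664 + 0.7477)/(2√2) = 0.02959
|011⟩: (0.664 - 0.7477)/(2√2) = -0.02959
|100⟩: (-0.664 - 0.7477)/(2√2) = -0.4991
|101⟩: (0.664 + 0.7477)/(2√2) = 0.4991
|110⟩: (-0.664 - 0.7477)/(2√2) = -0.4991
|111⟩: (0.664 + 0.7477)/(2√2) = 0.4991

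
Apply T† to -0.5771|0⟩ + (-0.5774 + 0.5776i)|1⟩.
-0.5771|0⟩ + (0.0001414 + 0.8167i)|1⟩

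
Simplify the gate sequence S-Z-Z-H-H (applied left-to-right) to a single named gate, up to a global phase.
S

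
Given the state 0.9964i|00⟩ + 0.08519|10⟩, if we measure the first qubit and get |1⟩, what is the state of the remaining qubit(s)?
|0⟩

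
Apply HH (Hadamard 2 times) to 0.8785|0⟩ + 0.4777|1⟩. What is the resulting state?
0.8785|0⟩ + 0.4777|1⟩

H² = I, so an even number of Hadamards cancels: H^2 = I and the state is unchanged.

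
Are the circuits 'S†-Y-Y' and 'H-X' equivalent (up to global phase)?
No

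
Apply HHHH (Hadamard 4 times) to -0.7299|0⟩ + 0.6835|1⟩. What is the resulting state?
-0.7299|0⟩ + 0.6835|1⟩

H² = I, so an even number of Hadamards cancels: H^4 = I and the state is unchanged.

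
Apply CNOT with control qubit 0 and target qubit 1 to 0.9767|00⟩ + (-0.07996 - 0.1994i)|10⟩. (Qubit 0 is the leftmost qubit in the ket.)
0.9767|00⟩ + (-0.07996 - 0.1994i)|11⟩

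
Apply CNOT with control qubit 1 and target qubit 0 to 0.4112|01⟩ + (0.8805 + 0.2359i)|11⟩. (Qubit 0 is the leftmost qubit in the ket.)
(0.8805 + 0.2359i)|01⟩ + 0.4112|11⟩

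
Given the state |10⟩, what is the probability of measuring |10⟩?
1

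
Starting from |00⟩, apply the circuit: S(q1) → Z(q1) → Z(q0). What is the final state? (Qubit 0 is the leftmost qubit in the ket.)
|00⟩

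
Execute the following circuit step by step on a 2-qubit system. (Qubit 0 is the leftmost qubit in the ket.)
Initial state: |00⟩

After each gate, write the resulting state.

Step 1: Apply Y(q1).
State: i|01⟩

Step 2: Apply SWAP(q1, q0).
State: i|10⟩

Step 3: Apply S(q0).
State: -|10⟩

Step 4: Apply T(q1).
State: -|10⟩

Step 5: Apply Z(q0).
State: |10⟩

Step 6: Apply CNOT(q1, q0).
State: |10⟩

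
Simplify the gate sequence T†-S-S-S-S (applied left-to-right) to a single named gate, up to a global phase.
T†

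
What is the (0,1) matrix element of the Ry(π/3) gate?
-1/2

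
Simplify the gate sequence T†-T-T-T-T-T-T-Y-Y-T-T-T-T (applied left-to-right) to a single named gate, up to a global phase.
T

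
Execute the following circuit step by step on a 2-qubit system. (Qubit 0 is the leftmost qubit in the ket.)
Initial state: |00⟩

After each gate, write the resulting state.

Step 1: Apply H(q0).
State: 1/√2|00⟩ + 1/√2|10⟩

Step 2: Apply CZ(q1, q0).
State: 1/√2|00⟩ + 1/√2|10⟩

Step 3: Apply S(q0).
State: 1/√2|00⟩ + (1/√2)i|10⟩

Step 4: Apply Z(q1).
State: 1/√2|00⟩ + (1/√2)i|10⟩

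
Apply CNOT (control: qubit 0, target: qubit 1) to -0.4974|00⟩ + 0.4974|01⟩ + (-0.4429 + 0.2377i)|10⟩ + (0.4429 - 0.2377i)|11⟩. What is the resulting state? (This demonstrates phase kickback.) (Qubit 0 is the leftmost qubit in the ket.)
-0.4974|00⟩ + 0.4974|01⟩ + (0.4429 - 0.2377i)|10⟩ + (-0.4429 + 0.2377i)|11⟩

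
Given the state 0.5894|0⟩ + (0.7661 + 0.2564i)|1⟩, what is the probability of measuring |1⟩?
0.6527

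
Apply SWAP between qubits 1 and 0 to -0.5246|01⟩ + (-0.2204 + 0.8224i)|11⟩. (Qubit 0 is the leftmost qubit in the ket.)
-0.5246|10⟩ + (-0.2204 + 0.8224i)|11⟩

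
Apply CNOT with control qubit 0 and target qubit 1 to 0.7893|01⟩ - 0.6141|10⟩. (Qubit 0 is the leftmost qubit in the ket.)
0.7893|01⟩ - 0.6141|11⟩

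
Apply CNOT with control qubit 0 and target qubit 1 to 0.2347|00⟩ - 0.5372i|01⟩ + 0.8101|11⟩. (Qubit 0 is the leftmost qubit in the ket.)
0.2347|00⟩ - 0.5372i|01⟩ + 0.8101|10⟩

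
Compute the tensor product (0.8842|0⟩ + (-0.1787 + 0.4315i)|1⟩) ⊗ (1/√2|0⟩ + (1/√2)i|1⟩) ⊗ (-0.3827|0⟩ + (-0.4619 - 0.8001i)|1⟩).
-0.2393|000⟩ + (-0.2888 - 0.5002i)|001⟩ - 0.2393i|010⟩ + (0.5002 - 0.2888i)|011⟩ + (0.04836 - 0.1168i)|100⟩ + (0.3025 - 0.03983i)|101⟩ + (0.1168 + 0.04836i)|110⟩ + (0.03983 + 0.3025i)|111⟩

amp(|b₁b₂…⟩) = product of the factor amplitudes for bits b₁, b₂, …; only kets whose every factor amplitude is nonzero survive.
|000⟩: (0.8842)(1/√2)(-0.3827) = -0.2393
|001⟩: (0.8842)(1/√2)(-0.4619 - 0.8001i) = (-0.2888 - 0.5002i)
|010⟩: (0.8842)((1/√2)i)(-0.3827) = -0.2393i
|011⟩: (0.8842)((1/√2)i)(-0.4619 - 0.8001i) = (0.5002 - 0.2888i)
|100⟩: (-0.1787 + 0.4315i)(1/√2)(-0.3827) = (0.04836 - 0.1168i)
|101⟩: (-0.1787 + 0.4315i)(1/√2)(-0.4619 - 0.8001i) = (0.3025 - 0.03983i)
|110⟩: (-0.1787 + 0.4315i)((1/√2)i)(-0.3827) = (0.1168 + 0.04836i)
|111⟩: (-0.1787 + 0.4315i)((1/√2)i)(-0.4619 - 0.8001i) = (0.03983 + 0.3025i)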